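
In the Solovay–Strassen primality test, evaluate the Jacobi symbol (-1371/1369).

1

(-1371/1369)
  = (1367/1369)    [-1371 ≡ 1367 mod 1369]
  = (1369/1367)    [QR: 1369 ≡ 1 mod 4, sign kept]
  = (2/1367)    [1369 ≡ 2 mod 1367]
  = (1/1367)    [1367 ≡ 7 mod 8 ⇒ (2/1367) = +1]
  = 1    [(1/1367) = 1]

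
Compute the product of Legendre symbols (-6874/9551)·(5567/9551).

1

By multiplicativity, (-6874·5567/9551) = (-6874/9551)·(5567/9551).
First factor (-6874/9551):
(-6874/9551)
  = (2677/9551)    [-6874 ≡ 2677 mod 9551]
  = (9551/2677)    [QR: 2677 ≡ 1 mod 4, sign kept]
  = (1520/2677)    [9551 ≡ 1520 mod 2677]
  = (95/2677)    [2677 ≡ 5 mod 8 ⇒ (2/2677)^4 = +1]
  = (2677/95)    [QR: 2677 ≡ 1 mod 4, sign kept]
  = (17/95)    [2677 ≡ 17 mod 95]
  = (95/17)    [QR: 17 ≡ 1 mod 4, sign kept]
  = (10/17)    [95 ≡ 10 mod 17]
  = (5/17)    [17 ≡ 1 mod 8 ⇒ (2/17) = +1]
  = (17/5)    [QR: 5 ≡ 1 mod 4, sign kept]
  = (2/5)    [17 ≡ 2 mod 5]
  = -(1/5)    [5 ≡ 5 mod 8 ⇒ (2/5) = -1]
  = -1    [(1/5) = 1]
Second factor (5567/9551):
(5567/9551)
  = -(9551/5567)    [QR: both ≡ 3 mod 4, sign flips]
  = -(3984/5567)    [9551 ≡ 3984 mod 5567]
  = -(249/5567)    [5567 ≡ 7 mod 8 ⇒ (2/5567)^4 = +1]
  = -(5567/249)    [QR: 249 ≡ 1 mod 4, sign kept]
  = -(89/249)    [5567 ≡ 89 mod 249]
  = -(249/89)    [QR: 89 ≡ 1 mod 4, sign kept]
  = -(71/89)    [249 ≡ 71 mod 89]
  = -(89/71)    [QR: 89 ≡ 1 mod 4, sign kept]
  = -(18/71)    [89 ≡ 18 mod 71]
  = -(9/71)    [71 ≡ 7 mod 8 ⇒ (2/71) = +1]
  = -(71/9)    [QR: 9 ≡ 1 mod 4, sign kept]
  = -(8/9)    [71 ≡ 8 mod 9]
  = -(1/9)    [9 ≡ 1 mod 8 ⇒ (2/9)^3 = +1]
  = -1    [(1/9) = 1]
Product: (-1)·(-1) = 1.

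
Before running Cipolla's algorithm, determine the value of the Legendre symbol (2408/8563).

-1

Factor out 2: 2408 = 2^3·301. Since 8563 ≡ 3 (mod 8), (2/8563) = -1, and (2/8563)^3 = -1. Now have -(301/8563).
301 ≡ 1 (mod 4), so quadratic reciprocity gives (301/8563) = (8563/301). Reduce: 8563 ≡ 135 (mod 301). Now have -(135/301).
301 ≡ 1 (mod 4), so quadratic reciprocity gives (135/301) = (301/135). Reduce: 301 ≡ 31 (mod 135). Now have -(31/135).
Both 31 ≡ 3 and 135 ≡ 3 (mod 4), so reciprocity gives (31/135) = -(135/31). Reduce: 135 ≡ 11 (mod 31). Now have (11/31).
Both 11 ≡ 3 and 31 ≡ 3 (mod 4), so reciprocity gives (11/31) = -(31/11). Reduce: 31 ≡ 9 (mod 11). Now have -(9/11).
9 ≡ 1 (mod 4), so quadratic reciprocity gives (9/11) = (11/9). Reduce: 11 ≡ 2 (mod 9). Now have -(2/9).
Factor out 2: 2 = 2. Since 9 ≡ 1 (mod 8), (2/9) = +1. Now have -(1/9).
(1/9) = 1. Collecting the sign factors: -1.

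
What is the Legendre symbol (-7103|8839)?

Reduce the numerator: -7103 ≡ 1736 (mod 8839), so (-7103|8839) = (1736|8839).
Factor out 2: 1736 = 2^3·217. Since 8839 ≡ 7 (mod 8), (2|8839) = +1, and (2|8839)^3 = +1. Now have (217|8839).
217 ≡ 1 (mod 4), so quadratic reciprocity gives (217|8839) = (8839|217). Reduce: 8839 ≡ 159 (mod 217). Now have (159|217).
217 ≡ 1 (mod 4), so quadratic reciprocity gives (159|217) = (217|159). Reduce: 217 ≡ 58 (mod 159). Now have (58|159).
Factor out 2: 58 = 2·29. Since 159 ≡ 7 (mod 8), (2|159) = +1. Now have (29|159).
29 ≡ 1 (mod 4), so quadratic reciprocity gives (29|159) = (159|29). Reduce: 159 ≡ 14 (mod 29). Now have (14|29).
Factor out 2: 14 = 2·7. Since 29 ≡ 5 (mod 8), (2|29) = -1. Now have -(7|29).
29 ≡ 1 (mod 4), so quadratic reciprocity gives (7|29) = (29|7). Reduce: 29 ≡ 1 (mod 7). Now have -(1|7).
(1|7) = 1. Collecting the sign factors: -1.

-1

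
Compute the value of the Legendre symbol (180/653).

Factor out 2: 180 = 2^2·45. Since 653 ≡ 5 (mod 8), (2/653) = -1, and (2/653)^2 = +1. Now have (45/653).
45 ≡ 1 (mod 4), so quadratic reciprocity gives (45/653) = (653/45). Reduce: 653 ≡ 23 (mod 45). Now have (23/45).
45 ≡ 1 (mod 4), so quadratic reciprocity gives (23/45) = (45/23). Reduce: 45 ≡ 22 (mod 23). Now have (22/23).
Factor out 2: 22 = 2·11. Since 23 ≡ 7 (mod 8), (2/23) = +1. Now have (11/23).
Both 11 ≡ 3 and 23 ≡ 3 (mod 4), so reciprocity gives (11/23) = -(23/11). Reduce: 23 ≡ 1 (mod 11). Now have -(1/11).
(1/11) = 1. Collecting the sign factors: -1.

-1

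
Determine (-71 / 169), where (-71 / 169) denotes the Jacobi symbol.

Pull out -1: (-71 / 169) = (-1 / 169)·(71 / 169). Since 169 ≡ 1 (mod 4), (-1 / 169) = +1. Now have (71 / 169).
169 ≡ 1 (mod 4), so quadratic reciprocity gives (71 / 169) = (169 / 71). Reduce: 169 ≡ 27 (mod 71). Now have (27 / 71).
Both 27 ≡ 3 and 71 ≡ 3 (mod 4), so reciprocity gives (27 / 71) = -(71 / 27). Reduce: 71 ≡ 17 (mod 27). Now have -(17 / 27).
17 ≡ 1 (mod 4), so quadratic reciprocity gives (17 / 27) = (27 / 17). Reduce: 27 ≡ 10 (mod 17). Now have -(10 / 17).
Factor out 2: 10 = 2·5. Since 17 ≡ 1 (mod 8), (2 / 17) = +1. Now have -(5 / 17).
5 ≡ 1 (mod 4), so quadratic reciprocity gives (5 / 17) = (17 / 5). Reduce: 17 ≡ 2 (mod 5). Now have -(2 / 5).
Factor out 2: 2 = 2. Since 5 ≡ 5 (mod 8), (2 / 5) = -1. Now have (1 / 5).
(1 / 5) = 1. Collecting the sign factors: 1.

1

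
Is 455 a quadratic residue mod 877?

yes

877 ≡ 1 (mod 4), so quadratic reciprocity gives (455/877) = (877/455). Reduce: 877 ≡ 422 (mod 455). Now have (422/455).
Factor out 2: 422 = 2·211. Since 455 ≡ 7 (mod 8), (2/455) = +1. Now have (211/455).
Both 211 ≡ 3 and 455 ≡ 3 (mod 4), so reciprocity gives (211/455) = -(455/211). Reduce: 455 ≡ 33 (mod 211). Now have -(33/211).
33 ≡ 1 (mod 4), so quadratic reciprocity gives (33/211) = (211/33). Reduce: 211 ≡ 13 (mod 33). Now have -(13/33).
13 ≡ 1 (mod 4), so quadratic reciprocity gives (13/33) = (33/13). Reduce: 33 ≡ 7 (mod 13). Now have -(7/13).
13 ≡ 1 (mod 4), so quadratic reciprocity gives (7/13) = (13/7). Reduce: 13 ≡ 6 (mod 7). Now have -(6/7).
Factor out 2: 6 = 2·3. Since 7 ≡ 7 (mod 8), (2/7) = +1. Now have -(3/7).
Both 3 ≡ 3 and 7 ≡ 3 (mod 4), so reciprocity gives (3/7) = -(7/3). Reduce: 7 ≡ 1 (mod 3). Now have (1/3).
(1/3) = 1. Collecting the sign factors: 1.
The Legendre symbol is 1, so x^2 ≡ 455 (mod 877) has solution.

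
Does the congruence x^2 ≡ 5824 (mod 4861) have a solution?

no

(5824|4861)
  = (963|4861)    [5824 ≡ 963 mod 4861]
  = (4861|963)    [QR: 4861 ≡ 1 mod 4, sign kept]
  = (46|963)    [4861 ≡ 46 mod 963]
  = -(23|963)    [963 ≡ 3 mod 8 ⇒ (2|963) = -1]
  = (963|23)    [QR: both ≡ 3 mod 4, sign flips]
  = (20|23)    [963 ≡ 20 mod 23]
  = (5|23)    [23 ≡ 7 mod 8 ⇒ (2|23)^2 = +1]
  = (23|5)    [QR: 5 ≡ 1 mod 4, sign kept]
  = (3|5)    [23 ≡ 3 mod 5]
  = (5|3)    [QR: 5 ≡ 1 mod 4, sign kept]
  = (2|3)    [5 ≡ 2 mod 3]
  = -(1|3)    [3 ≡ 3 mod 8 ⇒ (2|3) = -1]
  = -1    [(1|3) = 1]
The Legendre symbol is -1, so x^2 ≡ 5824 (mod 4861) has no solution.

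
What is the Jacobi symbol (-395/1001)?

(-395/1001)
  = (606/1001)    [-395 ≡ 606 mod 1001]
  = (303/1001)    [1001 ≡ 1 mod 8 ⇒ (2/1001) = +1]
  = (1001/303)    [QR: 1001 ≡ 1 mod 4, sign kept]
  = (92/303)    [1001 ≡ 92 mod 303]
  = (23/303)    [303 ≡ 7 mod 8 ⇒ (2/303)^2 = +1]
  = -(303/23)    [QR: both ≡ 3 mod 4, sign flips]
  = -(4/23)    [303 ≡ 4 mod 23]
  = -(1/23)    [23 ≡ 7 mod 8 ⇒ (2/23)^2 = +1]
  = -1    [(1/23) = 1]

-1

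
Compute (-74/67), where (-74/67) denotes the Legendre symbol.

1

Pull out -1: (-74/67) = (-1/67)·(74/67). Since 67 ≡ 3 (mod 4), (-1/67) = -1. Now have -(74/67).
Reduce the numerator: 74 ≡ 7 (mod 67), so (74/67) = (7/67).
Both 7 ≡ 3 and 67 ≡ 3 (mod 4), so reciprocity gives (7/67) = -(67/7). Reduce: 67 ≡ 4 (mod 7). Now have (4/7).
Factor out 2: 4 = 2^2. Since 7 ≡ 7 (mod 8), (2/7) = +1, and (2/7)^2 = +1. Now have (1/7).
(1/7) = 1. Collecting the sign factors: 1.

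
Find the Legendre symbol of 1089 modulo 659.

1

(1089|659)
  = (430|659)    [1089 ≡ 430 mod 659]
  = -(215|659)    [659 ≡ 3 mod 8 ⇒ (2|659) = -1]
  = (659|215)    [QR: both ≡ 3 mod 4, sign flips]
  = (14|215)    [659 ≡ 14 mod 215]
  = (7|215)    [215 ≡ 7 mod 8 ⇒ (2|215) = +1]
  = -(215|7)    [QR: both ≡ 3 mod 4, sign flips]
  = -(5|7)    [215 ≡ 5 mod 7]
  = -(7|5)    [QR: 5 ≡ 1 mod 4, sign kept]
  = -(2|5)    [7 ≡ 2 mod 5]
  = (1|5)    [5 ≡ 5 mod 8 ⇒ (2|5) = -1]
  = 1    [(1|5) = 1]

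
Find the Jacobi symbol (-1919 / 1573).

(-1919 / 1573)
  = (1919 / 1573)    [1573 ≡ 1 mod 4 ⇒ (-1 / 1573) = +1]
  = (346 / 1573)    [1919 ≡ 346 mod 1573]
  = -(173 / 1573)    [1573 ≡ 5 mod 8 ⇒ (2 / 1573) = -1]
  = -(1573 / 173)    [QR: 173 ≡ 1 mod 4, sign kept]
  = -(16 / 173)    [1573 ≡ 16 mod 173]
  = -(1 / 173)    [173 ≡ 5 mod 8 ⇒ (2 / 173)^4 = +1]
  = -1    [(1 / 173) = 1]

-1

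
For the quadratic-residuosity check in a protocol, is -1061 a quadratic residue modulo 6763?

Reduce the numerator: -1061 ≡ 5702 (mod 6763), so (-1061/6763) = (5702/6763).
Factor out 2: 5702 = 2·2851. Since 6763 ≡ 3 (mod 8), (2/6763) = -1. Now have -(2851/6763).
Both 2851 ≡ 3 and 6763 ≡ 3 (mod 4), so reciprocity gives (2851/6763) = -(6763/2851). Reduce: 6763 ≡ 1061 (mod 2851). Now have (1061/2851).
1061 ≡ 1 (mod 4), so quadratic reciprocity gives (1061/2851) = (2851/1061). Reduce: 2851 ≡ 729 (mod 1061). Now have (729/1061).
729 ≡ 1 (mod 4), so quadratic reciprocity gives (729/1061) = (1061/729). Reduce: 1061 ≡ 332 (mod 729). Now have (332/729).
Factor out 2: 332 = 2^2·83. Since 729 ≡ 1 (mod 8), (2/729) = +1, and (2/729)^2 = +1. Now have (83/729).
729 ≡ 1 (mod 4), so quadratic reciprocity gives (83/729) = (729/83). Reduce: 729 ≡ 65 (mod 83). Now have (65/83).
65 ≡ 1 (mod 4), so quadratic reciprocity gives (65/83) = (83/65). Reduce: 83 ≡ 18 (mod 65). Now have (18/65).
Factor out 2: 18 = 2·9. Since 65 ≡ 1 (mod 8), (2/65) = +1. Now have (9/65).
9 ≡ 1 (mod 4), so quadratic reciprocity gives (9/65) = (65/9). Reduce: 65 ≡ 2 (mod 9). Now have (2/9).
Factor out 2: 2 = 2. Since 9 ≡ 1 (mod 8), (2/9) = +1. Now have (1/9).
(1/9) = 1. Collecting the sign factors: 1.
The Legendre symbol is 1, so x^2 ≡ -1061 (mod 6763) has solution.

yes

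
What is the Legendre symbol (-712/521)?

(-712/521)
  = (330/521)    [-712 ≡ 330 mod 521]
  = (165/521)    [521 ≡ 1 mod 8 ⇒ (2/521) = +1]
  = (521/165)    [QR: 165 ≡ 1 mod 4, sign kept]
  = (26/165)    [521 ≡ 26 mod 165]
  = -(13/165)    [165 ≡ 5 mod 8 ⇒ (2/165) = -1]
  = -(165/13)    [QR: 13 ≡ 1 mod 4, sign kept]
  = -(9/13)    [165 ≡ 9 mod 13]
  = -(13/9)    [QR: 9 ≡ 1 mod 4, sign kept]
  = -(4/9)    [13 ≡ 4 mod 9]
  = -(1/9)    [9 ≡ 1 mod 8 ⇒ (2/9)^2 = +1]
  = -1    [(1/9) = 1]

-1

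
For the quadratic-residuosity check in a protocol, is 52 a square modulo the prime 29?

yes

(52|29)
  = (23|29)    [52 ≡ 23 mod 29]
  = (29|23)    [QR: 29 ≡ 1 mod 4, sign kept]
  = (6|23)    [29 ≡ 6 mod 23]
  = (3|23)    [23 ≡ 7 mod 8 ⇒ (2|23) = +1]
  = -(23|3)    [QR: both ≡ 3 mod 4, sign flips]
  = -(2|3)    [23 ≡ 2 mod 3]
  = (1|3)    [3 ≡ 3 mod 8 ⇒ (2|3) = -1]
  = 1    [(1|3) = 1]
(52|29) = 1, and 29 is prime, so 52 is a quadratic residue mod 29.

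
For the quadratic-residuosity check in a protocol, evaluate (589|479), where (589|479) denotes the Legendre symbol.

Reduce the numerator: 589 ≡ 110 (mod 479), so (589|479) = (110|479).
Factor out 2: 110 = 2·55. Since 479 ≡ 7 (mod 8), (2|479) = +1. Now have (55|479).
Both 55 ≡ 3 and 479 ≡ 3 (mod 4), so reciprocity gives (55|479) = -(479|55). Reduce: 479 ≡ 39 (mod 55). Now have -(39|55).
Both 39 ≡ 3 and 55 ≡ 3 (mod 4), so reciprocity gives (39|55) = -(55|39). Reduce: 55 ≡ 16 (mod 39). Now have (16|39).
Factor out 2: 16 = 2^4. Since 39 ≡ 7 (mod 8), (2|39) = +1, and (2|39)^4 = +1. Now have (1|39).
(1|39) = 1. Collecting the sign factors: 1.

1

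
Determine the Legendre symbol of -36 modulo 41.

1

Pull out -1: (-36/41) = (-1/41)·(36/41). Since 41 ≡ 1 (mod 4), (-1/41) = +1. Now have (36/41).
Factor out 2: 36 = 2^2·9. Since 41 ≡ 1 (mod 8), (2/41) = +1, and (2/41)^2 = +1. Now have (9/41).
9 ≡ 1 (mod 4), so quadratic reciprocity gives (9/41) = (41/9). Reduce: 41 ≡ 5 (mod 9). Now have (5/9).
5 ≡ 1 (mod 4), so quadratic reciprocity gives (5/9) = (9/5). Reduce: 9 ≡ 4 (mod 5). Now have (4/5).
Factor out 2: 4 = 2^2. Since 5 ≡ 5 (mod 8), (2/5) = -1, and (2/5)^2 = +1. Now have (1/5).
(1/5) = 1. Collecting the sign factors: 1.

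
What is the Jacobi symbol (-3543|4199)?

-1

(-3543|4199)
  = (656|4199)    [-3543 ≡ 656 mod 4199]
  = (41|4199)    [4199 ≡ 7 mod 8 ⇒ (2|4199)^4 = +1]
  = (4199|41)    [QR: 41 ≡ 1 mod 4, sign kept]
  = (17|41)    [4199 ≡ 17 mod 41]
  = (41|17)    [QR: 17 ≡ 1 mod 4, sign kept]
  = (7|17)    [41 ≡ 7 mod 17]
  = (17|7)    [QR: 17 ≡ 1 mod 4, sign kept]
  = (3|7)    [17 ≡ 3 mod 7]
  = -(7|3)    [QR: both ≡ 3 mod 4, sign flips]
  = -(1|3)    [7 ≡ 1 mod 3]
  = -1    [(1|3) = 1]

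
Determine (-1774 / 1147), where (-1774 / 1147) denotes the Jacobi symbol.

(-1774 / 1147)
  = (520 / 1147)    [-1774 ≡ 520 mod 1147]
  = -(65 / 1147)    [1147 ≡ 3 mod 8 ⇒ (2 / 1147)^3 = -1]
  = -(1147 / 65)    [QR: 65 ≡ 1 mod 4, sign kept]
  = -(42 / 65)    [1147 ≡ 42 mod 65]
  = -(21 / 65)    [65 ≡ 1 mod 8 ⇒ (2 / 65) = +1]
  = -(65 / 21)    [QR: 21 ≡ 1 mod 4, sign kept]
  = -(2 / 21)    [65 ≡ 2 mod 21]
  = (1 / 21)    [21 ≡ 5 mod 8 ⇒ (2 / 21) = -1]
  = 1    [(1 / 21) = 1]

1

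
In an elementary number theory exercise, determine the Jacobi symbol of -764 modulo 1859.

Reduce the numerator: -764 ≡ 1095 (mod 1859), so (-764|1859) = (1095|1859).
Both 1095 ≡ 3 and 1859 ≡ 3 (mod 4), so reciprocity gives (1095|1859) = -(1859|1095). Reduce: 1859 ≡ 764 (mod 1095). Now have -(764|1095).
Factor out 2: 764 = 2^2·191. Since 1095 ≡ 7 (mod 8), (2|1095) = +1, and (2|1095)^2 = +1. Now have -(191|1095).
Both 191 ≡ 3 and 1095 ≡ 3 (mod 4), so reciprocity gives (191|1095) = -(1095|191). Reduce: 1095 ≡ 140 (mod 191). Now have (140|191).
Factor out 2: 140 = 2^2·35. Since 191 ≡ 7 (mod 8), (2|191) = +1, and (2|191)^2 = +1. Now have (35|191).
Both 35 ≡ 3 and 191 ≡ 3 (mod 4), so reciprocity gives (35|191) = -(191|35). Reduce: 191 ≡ 16 (mod 35). Now have -(16|35).
Factor out 2: 16 = 2^4. Since 35 ≡ 3 (mod 8), (2|35) = -1, and (2|35)^4 = +1. Now have -(1|35).
(1|35) = 1. Collecting the sign factors: -1.

-1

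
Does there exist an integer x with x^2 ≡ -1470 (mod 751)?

yes

Pull out -1: (-1470/751) = (-1/751)·(1470/751). Since 751 ≡ 3 (mod 4), (-1/751) = -1. Now have -(1470/751).
Reduce the numerator: 1470 ≡ 719 (mod 751), so (1470/751) = (719/751).
Both 719 ≡ 3 and 751 ≡ 3 (mod 4), so reciprocity gives (719/751) = -(751/719). Reduce: 751 ≡ 32 (mod 719). Now have (32/719).
Factor out 2: 32 = 2^5. Since 719 ≡ 7 (mod 8), (2/719) = +1, and (2/719)^5 = +1. Now have (1/719).
(1/719) = 1. Collecting the sign factors: 1.
The Legendre symbol is 1, so x^2 ≡ -1470 (mod 751) has solution.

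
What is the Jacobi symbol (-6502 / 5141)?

Reduce the numerator: -6502 ≡ 3780 (mod 5141), so (-6502 / 5141) = (3780 / 5141).
Factor out 2: 3780 = 2^2·945. Since 5141 ≡ 5 (mod 8), (2 / 5141) = -1, and (2 / 5141)^2 = +1. Now have (945 / 5141).
945 ≡ 1 (mod 4), so quadratic reciprocity gives (945 / 5141) = (5141 / 945). Reduce: 5141 ≡ 416 (mod 945). Now have (416 / 945).
Factor out 2: 416 = 2^5·13. Since 945 ≡ 1 (mod 8), (2 / 945) = +1, and (2 / 945)^5 = +1. Now have (13 / 945).
13 ≡ 1 (mod 4), so quadratic reciprocity gives (13 / 945) = (945 / 13). Reduce: 945 ≡ 9 (mod 13). Now have (9 / 13).
9 ≡ 1 (mod 4), so quadratic reciprocity gives (9 / 13) = (13 / 9). Reduce: 13 ≡ 4 (mod 9). Now have (4 / 9).
Factor out 2: 4 = 2^2. Since 9 ≡ 1 (mod 8), (2 / 9) = +1, and (2 / 9)^2 = +1. Now have (1 / 9).
(1 / 9) = 1. Collecting the sign factors: 1.

1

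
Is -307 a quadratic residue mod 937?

yes

(-307|937)
  = (307|937)    [937 ≡ 1 mod 4 ⇒ (-1|937) = +1]
  = (937|307)    [QR: 937 ≡ 1 mod 4, sign kept]
  = (16|307)    [937 ≡ 16 mod 307]
  = (1|307)    [307 ≡ 3 mod 8 ⇒ (2|307)^4 = +1]
  = 1    [(1|307) = 1]
(-307|937) = 1, and 937 is prime, so -307 is a quadratic residue mod 937.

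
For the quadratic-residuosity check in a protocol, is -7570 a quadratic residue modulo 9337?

yes

(-7570|9337)
  = (7570|9337)    [9337 ≡ 1 mod 4 ⇒ (-1|9337) = +1]
  = (3785|9337)    [9337 ≡ 1 mod 8 ⇒ (2|9337) = +1]
  = (9337|3785)    [QR: 3785 ≡ 1 mod 4, sign kept]
  = (1767|3785)    [9337 ≡ 1767 mod 3785]
  = (3785|1767)    [QR: 3785 ≡ 1 mod 4, sign kept]
  = (251|1767)    [3785 ≡ 251 mod 1767]
  = -(1767|251)    [QR: both ≡ 3 mod 4, sign flips]
  = -(10|251)    [1767 ≡ 10 mod 251]
  = (5|251)    [251 ≡ 3 mod 8 ⇒ (2|251) = -1]
  = (251|5)    [QR: 5 ≡ 1 mod 4, sign kept]
  = (1|5)    [251 ≡ 1 mod 5]
  = 1    [(1|5) = 1]
The Legendre symbol is 1, so x^2 ≡ -7570 (mod 9337) has solution.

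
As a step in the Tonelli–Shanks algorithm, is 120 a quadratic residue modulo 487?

yes

(120/487)
  = (15/487)    [487 ≡ 7 mod 8 ⇒ (2/487)^3 = +1]
  = -(487/15)    [QR: both ≡ 3 mod 4, sign flips]
  = -(7/15)    [487 ≡ 7 mod 15]
  = (15/7)    [QR: both ≡ 3 mod 4, sign flips]
  = (1/7)    [15 ≡ 1 mod 7]
  = 1    [(1/7) = 1]
The Legendre symbol is 1, so x^2 ≡ 120 (mod 487) has solution.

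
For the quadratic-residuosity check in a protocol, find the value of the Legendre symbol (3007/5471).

Both 3007 ≡ 3 and 5471 ≡ 3 (mod 4), so reciprocity gives (3007/5471) = -(5471/3007). Reduce: 5471 ≡ 2464 (mod 3007). Now have -(2464/3007).
Factor out 2: 2464 = 2^5·77. Since 3007 ≡ 7 (mod 8), (2/3007) = +1, and (2/3007)^5 = +1. Now have -(77/3007).
77 ≡ 1 (mod 4), so quadratic reciprocity gives (77/3007) = (3007/77). Reduce: 3007 ≡ 4 (mod 77). Now have -(4/77).
Factor out 2: 4 = 2^2. Since 77 ≡ 5 (mod 8), (2/77) = -1, and (2/77)^2 = +1. Now have -(1/77).
(1/77) = 1. Collecting the sign factors: -1.

-1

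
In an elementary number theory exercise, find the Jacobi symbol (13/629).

-1

13 ≡ 1 (mod 4), so quadratic reciprocity gives (13/629) = (629/13). Reduce: 629 ≡ 5 (mod 13). Now have (5/13).
5 ≡ 1 (mod 4), so quadratic reciprocity gives (5/13) = (13/5). Reduce: 13 ≡ 3 (mod 5). Now have (3/5).
5 ≡ 1 (mod 4), so quadratic reciprocity gives (3/5) = (5/3). Reduce: 5 ≡ 2 (mod 3). Now have (2/3).
Factor out 2: 2 = 2. Since 3 ≡ 3 (mod 8), (2/3) = -1. Now have -(1/3).
(1/3) = 1. Collecting the sign factors: -1.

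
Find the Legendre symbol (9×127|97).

-1

By multiplicativity, (9·127|97) = (9|97)·(127|97).
First factor (9|97):
9 ≡ 1 (mod 4), so quadratic reciprocity gives (9|97) = (97|9). Reduce: 97 ≡ 7 (mod 9). Now have (7|9).
9 ≡ 1 (mod 4), so quadratic reciprocity gives (7|9) = (9|7). Reduce: 9 ≡ 2 (mod 7). Now have (2|7).
Factor out 2: 2 = 2. Since 7 ≡ 7 (mod 8), (2|7) = +1. Now have (1|7).
(1|7) = 1. Collecting the sign factors: 1.
Second factor (127|97):
Reduce the numerator: 127 ≡ 30 (mod 97), so (127|97) = (30|97).
Factor out 2: 30 = 2·15. Since 97 ≡ 1 (mod 8), (2|97) = +1. Now have (15|97).
97 ≡ 1 (mod 4), so quadratic reciprocity gives (15|97) = (97|15). Reduce: 97 ≡ 7 (mod 15). Now have (7|15).
Both 7 ≡ 3 and 15 ≡ 3 (mod 4), so reciprocity gives (7|15) = -(15|7). Reduce: 15 ≡ 1 (mod 7). Now have -(1|7).
(1|7) = 1. Collecting the sign factors: -1.
Product: (1)·(-1) = -1.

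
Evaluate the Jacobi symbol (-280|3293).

-1

(-280|3293)
  = (280|3293)    [3293 ≡ 1 mod 4 ⇒ (-1|3293) = +1]
  = -(35|3293)    [3293 ≡ 5 mod 8 ⇒ (2|3293)^3 = -1]
  = -(3293|35)    [QR: 3293 ≡ 1 mod 4, sign kept]
  = -(3|35)    [3293 ≡ 3 mod 35]
  = (35|3)    [QR: both ≡ 3 mod 4, sign flips]
  = (2|3)    [35 ≡ 2 mod 3]
  = -(1|3)    [3 ≡ 3 mod 8 ⇒ (2|3) = -1]
  = -1    [(1|3) = 1]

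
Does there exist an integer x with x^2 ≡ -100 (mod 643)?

no

(-100|643)
  = (543|643)    [-100 ≡ 543 mod 643]
  = -(643|543)    [QR: both ≡ 3 mod 4, sign flips]
  = -(100|543)    [643 ≡ 100 mod 543]
  = -(25|543)    [543 ≡ 7 mod 8 ⇒ (2|543)^2 = +1]
  = -(543|25)    [QR: 25 ≡ 1 mod 4, sign kept]
  = -(18|25)    [543 ≡ 18 mod 25]
  = -(9|25)    [25 ≡ 1 mod 8 ⇒ (2|25) = +1]
  = -(25|9)    [QR: 9 ≡ 1 mod 4, sign kept]
  = -(7|9)    [25 ≡ 7 mod 9]
  = -(9|7)    [QR: 9 ≡ 1 mod 4, sign kept]
  = -(2|7)    [9 ≡ 2 mod 7]
  = -(1|7)    [7 ≡ 7 mod 8 ⇒ (2|7) = +1]
  = -1    [(1|7) = 1]
(-100|643) = -1, and 643 is prime, so -100 is not a quadratic residue mod 643.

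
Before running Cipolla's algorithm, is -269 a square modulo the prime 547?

no

Reduce the numerator: -269 ≡ 278 (mod 547), so (-269/547) = (278/547).
Factor out 2: 278 = 2·139. Since 547 ≡ 3 (mod 8), (2/547) = -1. Now have -(139/547).
Both 139 ≡ 3 and 547 ≡ 3 (mod 4), so reciprocity gives (139/547) = -(547/139). Reduce: 547 ≡ 130 (mod 139). Now have (130/139).
Factor out 2: 130 = 2·65. Since 139 ≡ 3 (mod 8), (2/139) = -1. Now have -(65/139).
65 ≡ 1 (mod 4), so quadratic reciprocity gives (65/139) = (139/65). Reduce: 139 ≡ 9 (mod 65). Now have -(9/65).
9 ≡ 1 (mod 4), so quadratic reciprocity gives (9/65) = (65/9). Reduce: 65 ≡ 2 (mod 9). Now have -(2/9).
Factor out 2: 2 = 2. Since 9 ≡ 1 (mod 8), (2/9) = +1. Now have -(1/9).
(1/9) = 1. Collecting the sign factors: -1.
(-269/547) = -1, and 547 is prime, so -269 is not a quadratic residue mod 547.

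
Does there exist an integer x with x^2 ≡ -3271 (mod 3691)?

yes

(-3271|3691)
  = (420|3691)    [-3271 ≡ 420 mod 3691]
  = (105|3691)    [3691 ≡ 3 mod 8 ⇒ (2|3691)^2 = +1]
  = (3691|105)    [QR: 105 ≡ 1 mod 4, sign kept]
  = (16|105)    [3691 ≡ 16 mod 105]
  = (1|105)    [105 ≡ 1 mod 8 ⇒ (2|105)^4 = +1]
  = 1    [(1|105) = 1]
The Legendre symbol is 1, so x^2 ≡ -3271 (mod 3691) has solution.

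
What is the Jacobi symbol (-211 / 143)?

(-211 / 143)
  = -(211 / 143)    [143 ≡ 3 mod 4 ⇒ (-1 / 143) = -1]
  = -(68 / 143)    [211 ≡ 68 mod 143]
  = -(17 / 143)    [143 ≡ 7 mod 8 ⇒ (2 / 143)^2 = +1]
  = -(143 / 17)    [QR: 17 ≡ 1 mod 4, sign kept]
  = -(7 / 17)    [143 ≡ 7 mod 17]
  = -(17 / 7)    [QR: 17 ≡ 1 mod 4, sign kept]
  = -(3 / 7)    [17 ≡ 3 mod 7]
  = (7 / 3)    [QR: both ≡ 3 mod 4, sign flips]
  = (1 / 3)    [7 ≡ 1 mod 3]
  = 1    [(1 / 3) = 1]

1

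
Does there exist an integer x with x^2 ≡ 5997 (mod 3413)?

yes

(5997/3413)
  = (2584/3413)    [5997 ≡ 2584 mod 3413]
  = -(323/3413)    [3413 ≡ 5 mod 8 ⇒ (2/3413)^3 = -1]
  = -(3413/323)    [QR: 3413 ≡ 1 mod 4, sign kept]
  = -(183/323)    [3413 ≡ 183 mod 323]
  = (323/183)    [QR: both ≡ 3 mod 4, sign flips]
  = (140/183)    [323 ≡ 140 mod 183]
  = (35/183)    [183 ≡ 7 mod 8 ⇒ (2/183)^2 = +1]
  = -(183/35)    [QR: both ≡ 3 mod 4, sign flips]
  = -(8/35)    [183 ≡ 8 mod 35]
  = (1/35)    [35 ≡ 3 mod 8 ⇒ (2/35)^3 = -1]
  = 1    [(1/35) = 1]
The Legendre symbol is 1, so x^2 ≡ 5997 (mod 3413) has solution.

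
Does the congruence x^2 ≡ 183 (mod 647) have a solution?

no

Both 183 ≡ 3 and 647 ≡ 3 (mod 4), so reciprocity gives (183|647) = -(647|183). Reduce: 647 ≡ 98 (mod 183). Now have -(98|183).
Factor out 2: 98 = 2·49. Since 183 ≡ 7 (mod 8), (2|183) = +1. Now have -(49|183).
49 ≡ 1 (mod 4), so quadratic reciprocity gives (49|183) = (183|49). Reduce: 183 ≡ 36 (mod 49). Now have -(36|49).
Factor out 2: 36 = 2^2·9. Since 49 ≡ 1 (mod 8), (2|49) = +1, and (2|49)^2 = +1. Now have -(9|49).
9 ≡ 1 (mod 4), so quadratic reciprocity gives (9|49) = (49|9). Reduce: 49 ≡ 4 (mod 9). Now have -(4|9).
Factor out 2: 4 = 2^2. Since 9 ≡ 1 (mod 8), (2|9) = +1, and (2|9)^2 = +1. Now have -(1|9).
(1|9) = 1. Collecting the sign factors: -1.
The Legendre symbol is -1, so x^2 ≡ 183 (mod 647) has no solution.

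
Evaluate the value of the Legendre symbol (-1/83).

-1

Reduce the numerator: -1 ≡ 82 (mod 83), so (-1/83) = (82/83).
Factor out 2: 82 = 2·41. Since 83 ≡ 3 (mod 8), (2/83) = -1. Now have -(41/83).
41 ≡ 1 (mod 4), so quadratic reciprocity gives (41/83) = (83/41). Reduce: 83 ≡ 1 (mod 41). Now have -(1/41).
(1/41) = 1. Collecting the sign factors: -1.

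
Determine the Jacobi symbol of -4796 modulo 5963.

(-4796/5963)
  = (1167/5963)    [-4796 ≡ 1167 mod 5963]
  = -(5963/1167)    [QR: both ≡ 3 mod 4, sign flips]
  = -(128/1167)    [5963 ≡ 128 mod 1167]
  = -(1/1167)    [1167 ≡ 7 mod 8 ⇒ (2/1167)^7 = +1]
  = -1    [(1/1167) = 1]

-1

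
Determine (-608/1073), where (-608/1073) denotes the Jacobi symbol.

(-608/1073)
  = (608/1073)    [1073 ≡ 1 mod 4 ⇒ (-1/1073) = +1]
  = (19/1073)    [1073 ≡ 1 mod 8 ⇒ (2/1073)^5 = +1]
  = (1073/19)    [QR: 1073 ≡ 1 mod 4, sign kept]
  = (9/19)    [1073 ≡ 9 mod 19]
  = (19/9)    [QR: 9 ≡ 1 mod 4, sign kept]
  = (1/9)    [19 ≡ 1 mod 9]
  = 1    [(1/9) = 1]

1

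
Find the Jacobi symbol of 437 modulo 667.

0

437 ≡ 1 (mod 4), so quadratic reciprocity gives (437/667) = (667/437). Reduce: 667 ≡ 230 (mod 437). Now have (230/437).
Factor out 2: 230 = 2·115. Since 437 ≡ 5 (mod 8), (2/437) = -1. Now have -(115/437).
437 ≡ 1 (mod 4), so quadratic reciprocity gives (115/437) = (437/115). Reduce: 437 ≡ 92 (mod 115). Now have -(92/115).
Factor out 2: 92 = 2^2·23. Since 115 ≡ 3 (mod 8), (2/115) = -1, and (2/115)^2 = +1. Now have -(23/115).
Both 23 ≡ 3 and 115 ≡ 3 (mod 4), so reciprocity gives (23/115) = -(115/23). Reduce: 115 ≡ 0 (mod 23). Now have (0/23).
The numerator is now 0 with denominator 23 > 1: the symbol is 0.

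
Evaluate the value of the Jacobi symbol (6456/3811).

Reduce the numerator: 6456 ≡ 2645 (mod 3811), so (6456/3811) = (2645/3811).
2645 ≡ 1 (mod 4), so quadratic reciprocity gives (2645/3811) = (3811/2645). Reduce: 3811 ≡ 1166 (mod 2645). Now have (1166/2645).
Factor out 2: 1166 = 2·583. Since 2645 ≡ 5 (mod 8), (2/2645) = -1. Now have -(583/2645).
2645 ≡ 1 (mod 4), so quadratic reciprocity gives (583/2645) = (2645/583). Reduce: 2645 ≡ 313 (mod 583). Now have -(313/583).
313 ≡ 1 (mod 4), so quadratic reciprocity gives (313/583) = (583/313). Reduce: 583 ≡ 270 (mod 313). Now have -(270/313).
Factor out 2: 270 = 2·135. Since 313 ≡ 1 (mod 8), (2/313) = +1. Now have -(135/313).
313 ≡ 1 (mod 4), so quadratic reciprocity gives (135/313) = (313/135). Reduce: 313 ≡ 43 (mod 135). Now have -(43/135).
Both 43 ≡ 3 and 135 ≡ 3 (mod 4), so reciprocity gives (43/135) = -(135/43). Reduce: 135 ≡ 6 (mod 43). Now have (6/43).
Factor out 2: 6 = 2·3. Since 43 ≡ 3 (mod 8), (2/43) = -1. Now have -(3/43).
Both 3 ≡ 3 and 43 ≡ 3 (mod 4), so reciprocity gives (3/43) = -(43/3). Reduce: 43 ≡ 1 (mod 3). Now have (1/3).
(1/3) = 1. Collecting the sign factors: 1.

1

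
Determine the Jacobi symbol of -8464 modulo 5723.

-1

Pull out -1: (-8464|5723) = (-1|5723)·(8464|5723). Since 5723 ≡ 3 (mod 4), (-1|5723) = -1. Now have -(8464|5723).
Reduce the numerator: 8464 ≡ 2741 (mod 5723), so (8464|5723) = (2741|5723).
2741 ≡ 1 (mod 4), so quadratic reciprocity gives (2741|5723) = (5723|2741). Reduce: 5723 ≡ 241 (mod 2741). Now have -(241|2741).
241 ≡ 1 (mod 4), so quadratic reciprocity gives (241|2741) = (2741|241). Reduce: 2741 ≡ 90 (mod 241). Now have -(90|241).
Factor out 2: 90 = 2·45. Since 241 ≡ 1 (mod 8), (2|241) = +1. Now have -(45|241).
45 ≡ 1 (mod 4), so quadratic reciprocity gives (45|241) = (241|45). Reduce: 241 ≡ 16 (mod 45). Now have -(16|45).
Factor out 2: 16 = 2^4. Since 45 ≡ 5 (mod 8), (2|45) = -1, and (2|45)^4 = +1. Now have -(1|45).
(1|45) = 1. Collecting the sign factors: -1.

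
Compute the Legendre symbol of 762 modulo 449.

Reduce the numerator: 762 ≡ 313 (mod 449), so (762/449) = (313/449).
313 ≡ 1 (mod 4), so quadratic reciprocity gives (313/449) = (449/313). Reduce: 449 ≡ 136 (mod 313). Now have (136/313).
Factor out 2: 136 = 2^3·17. Since 313 ≡ 1 (mod 8), (2/313) = +1, and (2/313)^3 = +1. Now have (17/313).
17 ≡ 1 (mod 4), so quadratic reciprocity gives (17/313) = (313/17). Reduce: 313 ≡ 7 (mod 17). Now have (7/17).
17 ≡ 1 (mod 4), so quadratic reciprocity gives (7/17) = (17/7). Reduce: 17 ≡ 3 (mod 7). Now have (3/7).
Both 3 ≡ 3 and 7 ≡ 3 (mod 4), so reciprocity gives (3/7) = -(7/3). Reduce: 7 ≡ 1 (mod 3). Now have -(1/3).
(1/3) = 1. Collecting the sign factors: -1.

-1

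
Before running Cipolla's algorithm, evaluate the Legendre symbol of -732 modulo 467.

(-732/467)
  = -(732/467)    [467 ≡ 3 mod 4 ⇒ (-1/467) = -1]
  = -(265/467)    [732 ≡ 265 mod 467]
  = -(467/265)    [QR: 265 ≡ 1 mod 4, sign kept]
  = -(202/265)    [467 ≡ 202 mod 265]
  = -(101/265)    [265 ≡ 1 mod 8 ⇒ (2/265) = +1]
  = -(265/101)    [QR: 101 ≡ 1 mod 4, sign kept]
  = -(63/101)    [265 ≡ 63 mod 101]
  = -(101/63)    [QR: 101 ≡ 1 mod 4, sign kept]
  = -(38/63)    [101 ≡ 38 mod 63]
  = -(19/63)    [63 ≡ 7 mod 8 ⇒ (2/63) = +1]
  = (63/19)    [QR: both ≡ 3 mod 4, sign flips]
  = (6/19)    [63 ≡ 6 mod 19]
  = -(3/19)    [19 ≡ 3 mod 8 ⇒ (2/19) = -1]
  = (19/3)    [QR: both ≡ 3 mod 4, sign flips]
  = (1/3)    [19 ≡ 1 mod 3]
  = 1    [(1/3) = 1]

1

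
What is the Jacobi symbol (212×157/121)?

1

By multiplicativity, (212·157/121) = (212/121)·(157/121).
First factor (212/121):
(212/121)
  = (91/121)    [212 ≡ 91 mod 121]
  = (121/91)    [QR: 121 ≡ 1 mod 4, sign kept]
  = (30/91)    [121 ≡ 30 mod 91]
  = -(15/91)    [91 ≡ 3 mod 8 ⇒ (2/91) = -1]
  = (91/15)    [QR: both ≡ 3 mod 4, sign flips]
  = (1/15)    [91 ≡ 1 mod 15]
  = 1    [(1/15) = 1]
Second factor (157/121):
(157/121)
  = (36/121)    [157 ≡ 36 mod 121]
  = (9/121)    [121 ≡ 1 mod 8 ⇒ (2/121)^2 = +1]
  = (121/9)    [QR: 9 ≡ 1 mod 4, sign kept]
  = (4/9)    [121 ≡ 4 mod 9]
  = (1/9)    [9 ≡ 1 mod 8 ⇒ (2/9)^2 = +1]
  = 1    [(1/9) = 1]
Product: (1)·(1) = 1.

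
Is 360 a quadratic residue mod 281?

Reduce the numerator: 360 ≡ 79 (mod 281), so (360/281) = (79/281).
281 ≡ 1 (mod 4), so quadratic reciprocity gives (79/281) = (281/79). Reduce: 281 ≡ 44 (mod 79). Now have (44/79).
Factor out 2: 44 = 2^2·11. Since 79 ≡ 7 (mod 8), (2/79) = +1, and (2/79)^2 = +1. Now have (11/79).
Both 11 ≡ 3 and 79 ≡ 3 (mod 4), so reciprocity gives (11/79) = -(79/11). Reduce: 79 ≡ 2 (mod 11). Now have -(2/11).
Factor out 2: 2 = 2. Since 11 ≡ 3 (mod 8), (2/11) = -1. Now have (1/11).
(1/11) = 1. Collecting the sign factors: 1.
The Legendre symbol is 1, so x^2 ≡ 360 (mod 281) has solution.

yes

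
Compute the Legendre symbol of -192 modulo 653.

(-192/653)
  = (461/653)    [-192 ≡ 461 mod 653]
  = (653/461)    [QR: 461 ≡ 1 mod 4, sign kept]
  = (192/461)    [653 ≡ 192 mod 461]
  = (3/461)    [461 ≡ 5 mod 8 ⇒ (2/461)^6 = +1]
  = (461/3)    [QR: 461 ≡ 1 mod 4, sign kept]
  = (2/3)    [461 ≡ 2 mod 3]
  = -(1/3)    [3 ≡ 3 mod 8 ⇒ (2/3) = -1]
  = -1    [(1/3) = 1]

-1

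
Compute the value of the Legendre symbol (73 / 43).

-1

Reduce the numerator: 73 ≡ 30 (mod 43), so (73 / 43) = (30 / 43).
Factor out 2: 30 = 2·15. Since 43 ≡ 3 (mod 8), (2 / 43) = -1. Now have -(15 / 43).
Both 15 ≡ 3 and 43 ≡ 3 (mod 4), so reciprocity gives (15 / 43) = -(43 / 15). Reduce: 43 ≡ 13 (mod 15). Now have (13 / 15).
13 ≡ 1 (mod 4), so quadratic reciprocity gives (13 / 15) = (15 / 13). Reduce: 15 ≡ 2 (mod 13). Now have (2 / 13).
Factor out 2: 2 = 2. Since 13 ≡ 5 (mod 8), (2 / 13) = -1. Now have -(1 / 13).
(1 / 13) = 1. Collecting the sign factors: -1.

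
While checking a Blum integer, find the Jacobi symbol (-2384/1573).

(-2384/1573)
  = (762/1573)    [-2384 ≡ 762 mod 1573]
  = -(381/1573)    [1573 ≡ 5 mod 8 ⇒ (2/1573) = -1]
  = -(1573/381)    [QR: 381 ≡ 1 mod 4, sign kept]
  = -(49/381)    [1573 ≡ 49 mod 381]
  = -(381/49)    [QR: 49 ≡ 1 mod 4, sign kept]
  = -(38/49)    [381 ≡ 38 mod 49]
  = -(19/49)    [49 ≡ 1 mod 8 ⇒ (2/49) = +1]
  = -(49/19)    [QR: 49 ≡ 1 mod 4, sign kept]
  = -(11/19)    [49 ≡ 11 mod 19]
  = (19/11)    [QR: both ≡ 3 mod 4, sign flips]
  = (8/11)    [19 ≡ 8 mod 11]
  = -(1/11)    [11 ≡ 3 mod 8 ⇒ (2/11)^3 = -1]
  = -1    [(1/11) = 1]

-1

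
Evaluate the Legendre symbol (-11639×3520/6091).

By multiplicativity, (-11639·3520/6091) = (-11639/6091)·(3520/6091).
First factor (-11639/6091):
(-11639/6091)
  = -(11639/6091)    [6091 ≡ 3 mod 4 ⇒ (-1/6091) = -1]
  = -(5548/6091)    [11639 ≡ 5548 mod 6091]
  = -(1387/6091)    [6091 ≡ 3 mod 8 ⇒ (2/6091)^2 = +1]
  = (6091/1387)    [QR: both ≡ 3 mod 4, sign flips]
  = (543/1387)    [6091 ≡ 543 mod 1387]
  = -(1387/543)    [QR: both ≡ 3 mod 4, sign flips]
  = -(301/543)    [1387 ≡ 301 mod 543]
  = -(543/301)    [QR: 301 ≡ 1 mod 4, sign kept]
  = -(242/301)    [543 ≡ 242 mod 301]
  = (121/301)    [301 ≡ 5 mod 8 ⇒ (2/301) = -1]
  = (301/121)    [QR: 121 ≡ 1 mod 4, sign kept]
  = (59/121)    [301 ≡ 59 mod 121]
  = (121/59)    [QR: 121 ≡ 1 mod 4, sign kept]
  = (3/59)    [121 ≡ 3 mod 59]
  = -(59/3)    [QR: both ≡ 3 mod 4, sign flips]
  = -(2/3)    [59 ≡ 2 mod 3]
  = (1/3)    [3 ≡ 3 mod 8 ⇒ (2/3) = -1]
  = 1    [(1/3) = 1]
Second factor (3520/6091):
(3520/6091)
  = (55/6091)    [6091 ≡ 3 mod 8 ⇒ (2/6091)^6 = +1]
  = -(6091/55)    [QR: both ≡ 3 mod 4, sign flips]
  = -(41/55)    [6091 ≡ 41 mod 55]
  = -(55/41)    [QR: 41 ≡ 1 mod 4, sign kept]
  = -(14/41)    [55 ≡ 14 mod 41]
  = -(7/41)    [41 ≡ 1 mod 8 ⇒ (2/41) = +1]
  = -(41/7)    [QR: 41 ≡ 1 mod 4, sign kept]
  = -(6/7)    [41 ≡ 6 mod 7]
  = -(3/7)    [7 ≡ 7 mod 8 ⇒ (2/7) = +1]
  = (7/3)    [QR: both ≡ 3 mod 4, sign flips]
  = (1/3)    [7 ≡ 1 mod 3]
  = 1    [(1/3) = 1]
Product: (1)·(1) = 1.

1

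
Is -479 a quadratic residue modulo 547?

no

(-479|547)
  = (68|547)    [-479 ≡ 68 mod 547]
  = (17|547)    [547 ≡ 3 mod 8 ⇒ (2|547)^2 = +1]
  = (547|17)    [QR: 17 ≡ 1 mod 4, sign kept]
  = (3|17)    [547 ≡ 3 mod 17]
  = (17|3)    [QR: 17 ≡ 1 mod 4, sign kept]
  = (2|3)    [17 ≡ 2 mod 3]
  = -(1|3)    [3 ≡ 3 mod 8 ⇒ (2|3) = -1]
  = -1    [(1|3) = 1]
The Legendre symbol is -1, so x^2 ≡ -479 (mod 547) has no solution.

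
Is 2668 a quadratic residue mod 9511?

Factor out 2: 2668 = 2^2·667. Since 9511 ≡ 7 (mod 8), (2/9511) = +1, and (2/9511)^2 = +1. Now have (667/9511).
Both 667 ≡ 3 and 9511 ≡ 3 (mod 4), so reciprocity gives (667/9511) = -(9511/667). Reduce: 9511 ≡ 173 (mod 667). Now have -(173/667).
173 ≡ 1 (mod 4), so quadratic reciprocity gives (173/667) = (667/173). Reduce: 667 ≡ 148 (mod 173). Now have -(148/173).
Factor out 2: 148 = 2^2·37. Since 173 ≡ 5 (mod 8), (2/173) = -1, and (2/173)^2 = +1. Now have -(37/173).
37 ≡ 1 (mod 4), so quadratic reciprocity gives (37/173) = (173/37). Reduce: 173 ≡ 25 (mod 37). Now have -(25/37).
25 ≡ 1 (mod 4), so quadratic reciprocity gives (25/37) = (37/25). Reduce: 37 ≡ 12 (mod 25). Now have -(12/25).
Factor out 2: 12 = 2^2·3. Since 25 ≡ 1 (mod 8), (2/25) = +1, and (2/25)^2 = +1. Now have -(3/25).
25 ≡ 1 (mod 4), so quadratic reciprocity gives (3/25) = (25/3). Reduce: 25 ≡ 1 (mod 3). Now have -(1/3).
(1/3) = 1. Collecting the sign factors: -1.
(2668/9511) = -1, and 9511 is prime, so 2668 is not a quadratic residue mod 9511.

no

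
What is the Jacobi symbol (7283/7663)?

-1

(7283/7663)
  = -(7663/7283)    [QR: both ≡ 3 mod 4, sign flips]
  = -(380/7283)    [7663 ≡ 380 mod 7283]
  = -(95/7283)    [7283 ≡ 3 mod 8 ⇒ (2/7283)^2 = +1]
  = (7283/95)    [QR: both ≡ 3 mod 4, sign flips]
  = (63/95)    [7283 ≡ 63 mod 95]
  = -(95/63)    [QR: both ≡ 3 mod 4, sign flips]
  = -(32/63)    [95 ≡ 32 mod 63]
  = -(1/63)    [63 ≡ 7 mod 8 ⇒ (2/63)^5 = +1]
  = -1    [(1/63) = 1]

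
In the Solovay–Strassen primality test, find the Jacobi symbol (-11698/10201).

1

Reduce the numerator: -11698 ≡ 8704 (mod 10201), so (-11698/10201) = (8704/10201).
Factor out 2: 8704 = 2^9·17. Since 10201 ≡ 1 (mod 8), (2/10201) = +1, and (2/10201)^9 = +1. Now have (17/10201).
17 ≡ 1 (mod 4), so quadratic reciprocity gives (17/10201) = (10201/17). Reduce: 10201 ≡ 1 (mod 17). Now have (1/17).
(1/17) = 1. Collecting the sign factors: 1.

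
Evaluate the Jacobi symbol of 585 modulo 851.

-1

(585 / 851)
  = (851 / 585)    [QR: 585 ≡ 1 mod 4, sign kept]
  = (266 / 585)    [851 ≡ 266 mod 585]
  = (133 / 585)    [585 ≡ 1 mod 8 ⇒ (2 / 585) = +1]
  = (585 / 133)    [QR: 133 ≡ 1 mod 4, sign kept]
  = (53 / 133)    [585 ≡ 53 mod 133]
  = (133 / 53)    [QR: 53 ≡ 1 mod 4, sign kept]
  = (27 / 53)    [133 ≡ 27 mod 53]
  = (53 / 27)    [QR: 53 ≡ 1 mod 4, sign kept]
  = (26 / 27)    [53 ≡ 26 mod 27]
  = -(13 / 27)    [27 ≡ 3 mod 8 ⇒ (2 / 27) = -1]
  = -(27 / 13)    [QR: 13 ≡ 1 mod 4, sign kept]
  = -(1 / 13)    [27 ≡ 1 mod 13]
  = -1    [(1 / 13) = 1]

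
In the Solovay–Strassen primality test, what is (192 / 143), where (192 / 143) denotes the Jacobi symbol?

Reduce the numerator: 192 ≡ 49 (mod 143), so (192 / 143) = (49 / 143).
49 ≡ 1 (mod 4), so quadratic reciprocity gives (49 / 143) = (143 / 49). Reduce: 143 ≡ 45 (mod 49). Now have (45 / 49).
45 ≡ 1 (mod 4), so quadratic reciprocity gives (45 / 49) = (49 / 45). Reduce: 49 ≡ 4 (mod 45). Now have (4 / 45).
Factor out 2: 4 = 2^2. Since 45 ≡ 5 (mod 8), (2 / 45) = -1, and (2 / 45)^2 = +1. Now have (1 / 45).
(1 / 45) = 1. Collecting the sign factors: 1.

1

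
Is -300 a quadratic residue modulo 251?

Reduce the numerator: -300 ≡ 202 (mod 251), so (-300/251) = (202/251).
Factor out 2: 202 = 2·101. Since 251 ≡ 3 (mod 8), (2/251) = -1. Now have -(101/251).
101 ≡ 1 (mod 4), so quadratic reciprocity gives (101/251) = (251/101). Reduce: 251 ≡ 49 (mod 101). Now have -(49/101).
49 ≡ 1 (mod 4), so quadratic reciprocity gives (49/101) = (101/49). Reduce: 101 ≡ 3 (mod 49). Now have -(3/49).
49 ≡ 1 (mod 4), so quadratic reciprocity gives (3/49) = (49/3). Reduce: 49 ≡ 1 (mod 3). Now have -(1/3).
(1/3) = 1. Collecting the sign factors: -1.
(-300/251) = -1, and 251 is prime, so -300 is not a quadratic residue mod 251.

no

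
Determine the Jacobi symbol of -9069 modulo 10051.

Pull out -1: (-9069|10051) = (-1|10051)·(9069|10051). Since 10051 ≡ 3 (mod 4), (-1|10051) = -1. Now have -(9069|10051).
9069 ≡ 1 (mod 4), so quadratic reciprocity gives (9069|10051) = (10051|9069). Reduce: 10051 ≡ 982 (mod 9069). Now have -(982|9069).
Factor out 2: 982 = 2·491. Since 9069 ≡ 5 (mod 8), (2|9069) = -1. Now have (491|9069).
9069 ≡ 1 (mod 4), so quadratic reciprocity gives (491|9069) = (9069|491). Reduce: 9069 ≡ 231 (mod 491). Now have (231|491).
Both 231 ≡ 3 and 491 ≡ 3 (mod 4), so reciprocity gives (231|491) = -(491|231). Reduce: 491 ≡ 29 (mod 231). Now have -(29|231).
29 ≡ 1 (mod 4), so quadratic reciprocity gives (29|231) = (231|29). Reduce: 231 ≡ 28 (mod 29). Now have -(28|29).
Factor out 2: 28 = 2^2·7. Since 29 ≡ 5 (mod 8), (2|29) = -1, and (2|29)^2 = +1. Now have -(7|29).
29 ≡ 1 (mod 4), so quadratic reciprocity gives (7|29) = (29|7). Reduce: 29 ≡ 1 (mod 7). Now have -(1|7).
(1|7) = 1. Collecting the sign factors: -1.

-1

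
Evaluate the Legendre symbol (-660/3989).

Pull out -1: (-660/3989) = (-1/3989)·(660/3989). Since 3989 ≡ 1 (mod 4), (-1/3989) = +1. Now have (660/3989).
Factor out 2: 660 = 2^2·165. Since 3989 ≡ 5 (mod 8), (2/3989) = -1, and (2/3989)^2 = +1. Now have (165/3989).
165 ≡ 1 (mod 4), so quadratic reciprocity gives (165/3989) = (3989/165). Reduce: 3989 ≡ 29 (mod 165). Now have (29/165).
29 ≡ 1 (mod 4), so quadratic reciprocity gives (29/165) = (165/29). Reduce: 165 ≡ 20 (mod 29). Now have (20/29).
Factor out 2: 20 = 2^2·5. Since 29 ≡ 5 (mod 8), (2/29) = -1, and (2/29)^2 = +1. Now have (5/29).
5 ≡ 1 (mod 4), so quadratic reciprocity gives (5/29) = (29/5). Reduce: 29 ≡ 4 (mod 5). Now have (4/5).
Factor out 2: 4 = 2^2. Since 5 ≡ 5 (mod 8), (2/5) = -1, and (2/5)^2 = +1. Now have (1/5).
(1/5) = 1. Collecting the sign factors: 1.

1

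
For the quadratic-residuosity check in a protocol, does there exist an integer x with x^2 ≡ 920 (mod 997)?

yes

(920/997)
  = -(115/997)    [997 ≡ 5 mod 8 ⇒ (2/997)^3 = -1]
  = -(997/115)    [QR: 997 ≡ 1 mod 4, sign kept]
  = -(77/115)    [997 ≡ 77 mod 115]
  = -(115/77)    [QR: 77 ≡ 1 mod 4, sign kept]
  = -(38/77)    [115 ≡ 38 mod 77]
  = (19/77)    [77 ≡ 5 mod 8 ⇒ (2/77) = -1]
  = (77/19)    [QR: 77 ≡ 1 mod 4, sign kept]
  = (1/19)    [77 ≡ 1 mod 19]
  = 1    [(1/19) = 1]
(920/997) = 1, and 997 is prime, so 920 is a quadratic residue mod 997.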